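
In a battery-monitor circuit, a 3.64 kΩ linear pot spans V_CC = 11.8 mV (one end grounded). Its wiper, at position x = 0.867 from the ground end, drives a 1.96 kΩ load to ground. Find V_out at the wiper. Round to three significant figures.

V_out ≈ 8.43 mV

The pot divides into 0.4841 kΩ above the wiper and 3.156 kΩ below.
Lower segment in parallel with the load: 3.156 ‖ 1.96 = 1.209 kΩ.
Then V_out = V_CC · 1.209/(0.4841 + 1.209) = 8.426 mV.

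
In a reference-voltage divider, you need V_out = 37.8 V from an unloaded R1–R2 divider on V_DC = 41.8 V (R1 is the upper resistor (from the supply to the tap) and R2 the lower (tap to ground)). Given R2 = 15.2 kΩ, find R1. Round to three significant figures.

R1 ≈ 1.61 kΩ

The divider ratio is R2/(R1+R2) = 37.8/41.8 = 0.9043.
R1 = R2·(1/k − 1) = 15.2 × 0.1058 = 1.608 kΩ.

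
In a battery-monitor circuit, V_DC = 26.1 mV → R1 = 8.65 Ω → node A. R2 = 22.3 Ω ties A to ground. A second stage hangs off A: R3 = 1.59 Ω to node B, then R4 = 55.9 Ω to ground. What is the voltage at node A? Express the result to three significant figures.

Node A sees R2 in parallel with the series input of stage 2, R3 + R4 = 57.49 Ω.
R2 ‖ (R3+R4) = 16.07 Ω.
First divider: V_A = V_DC · 16.07/(8.65 + 16.07) = 16.97 mV.

V_A ≈ 17.0 mV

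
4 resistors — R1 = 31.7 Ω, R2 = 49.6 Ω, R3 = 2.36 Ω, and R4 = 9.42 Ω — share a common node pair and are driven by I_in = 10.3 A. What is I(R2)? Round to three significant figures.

I ≈ 0.357 A

ΣG = 1/31.7 + 1/49.6 + 1/2.36 + 1/9.42 = 0.5816.
By the current-divider rule, I = I_in · G_k/ΣG = 10.3 × 0.03467 = 0.3571 A.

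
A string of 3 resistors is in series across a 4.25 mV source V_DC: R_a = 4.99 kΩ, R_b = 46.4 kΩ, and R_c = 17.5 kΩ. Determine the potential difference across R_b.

ΣR = 4.99 + 46.4 + 17.5 = 68.89 kΩ.
By the voltage-divider rule, V = 4.25 × 46.40/68.89 = 2.863 mV.

V ≈ 2.86 mV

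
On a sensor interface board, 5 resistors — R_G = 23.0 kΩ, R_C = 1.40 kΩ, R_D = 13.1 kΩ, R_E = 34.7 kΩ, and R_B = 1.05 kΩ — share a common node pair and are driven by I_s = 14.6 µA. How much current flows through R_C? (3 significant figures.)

Conductances: ΣG = 1/23.0 + 1/1.40 + 1/13.1 + 1/34.7 + 1/1.05 = 1.815 (1/kΩ).
By the current-divider rule, I = I_s · G_k/ΣG = 14.6 × 0.3935 = 5.745 µA.

I ≈ 5.74 µA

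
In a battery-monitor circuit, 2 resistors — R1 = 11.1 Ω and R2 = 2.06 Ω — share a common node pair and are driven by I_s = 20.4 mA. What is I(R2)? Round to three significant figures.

I ≈ 17.2 mA

For two parallel branches, I_k = I_s · (other R)/(sum of R).
So I = 20.4 × 11.1/13.16 = 17.21 mA.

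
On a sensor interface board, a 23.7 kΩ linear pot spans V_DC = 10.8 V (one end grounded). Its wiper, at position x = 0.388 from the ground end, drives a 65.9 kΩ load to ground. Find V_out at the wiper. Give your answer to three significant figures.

Split the track: R_lower = x·R_p = 9.196 kΩ, R_upper = (1−x)·R_p = 14.50 kΩ.
R_L loads the lower segment: effective lower R = 8.070 kΩ.
V_out = 10.8 × 8.070/(14.50 + 8.070) = 3.861 V.

V_out ≈ 3.86 V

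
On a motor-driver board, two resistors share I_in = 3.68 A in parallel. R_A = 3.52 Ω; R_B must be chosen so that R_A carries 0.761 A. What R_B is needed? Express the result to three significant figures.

The fraction through R_A equals R_B/(R_A+R_B).
With f = 0.2068, R_B = R_A · f/(1−f) = 3.52 × 0.2607 = 0.9177 Ω.

R_B ≈ 0.918 Ω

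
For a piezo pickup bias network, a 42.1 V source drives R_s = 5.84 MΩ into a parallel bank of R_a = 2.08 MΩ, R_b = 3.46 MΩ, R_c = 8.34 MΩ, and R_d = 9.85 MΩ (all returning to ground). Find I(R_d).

Equivalent of the parallel group: R_p = 1.009 MΩ.
V_A = 42.1 × 1.009/6.849 = 6.201 V.
Branch current I = V_A/R_d = 6.201/9.85 = 0.6296 µA.

I ≈ 0.630 µA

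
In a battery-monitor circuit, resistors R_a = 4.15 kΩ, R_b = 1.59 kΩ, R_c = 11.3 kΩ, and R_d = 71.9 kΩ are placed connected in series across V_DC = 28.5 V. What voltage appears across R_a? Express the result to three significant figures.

V ≈ 1.33 V

ΣR = 4.15 + 1.59 + 11.3 + 71.9 = 88.94 kΩ.
Voltage divider: V = V_DC · (4.150 / 88.94) = 28.5 × 0.04666 = 1.330 V.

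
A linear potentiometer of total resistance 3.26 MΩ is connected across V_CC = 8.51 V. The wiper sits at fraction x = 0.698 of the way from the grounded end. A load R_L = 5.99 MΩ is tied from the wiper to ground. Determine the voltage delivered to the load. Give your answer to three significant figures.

V_out ≈ 5.33 V

The pot divides into 0.9845 MΩ above the wiper and 2.275 MΩ below.
Lower segment in parallel with the load: 2.275 ‖ 5.99 = 1.649 MΩ.
V_out = 8.51 × 1.649/(0.9845 + 1.649) = 5.329 V.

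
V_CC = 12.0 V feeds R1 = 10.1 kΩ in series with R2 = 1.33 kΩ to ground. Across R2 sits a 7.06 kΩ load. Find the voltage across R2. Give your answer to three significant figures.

R2 ‖ R_L = (1.33 × 7.06)/(1.33 + 7.06) = 1.119 kΩ.
Then V_out = V_CC · R2'/(R1 + R2') = 12.0 × 1.119/11.22 = 1.197 V.

V_out ≈ 1.20 V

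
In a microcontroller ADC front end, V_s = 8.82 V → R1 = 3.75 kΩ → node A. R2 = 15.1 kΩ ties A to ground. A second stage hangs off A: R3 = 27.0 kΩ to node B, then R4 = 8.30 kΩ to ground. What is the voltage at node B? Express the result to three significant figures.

Looking into the second stage from A: R3 + R4 = 35.30 kΩ appears in parallel with R2.
R2 ‖ (R3+R4) = 10.58 kΩ.
First divider: V_A = V_s · 10.58/(3.75 + 10.58) = 6.511 V.
V_B = V_A × 0.2351 = 1.531 V.

V_B ≈ 1.53 V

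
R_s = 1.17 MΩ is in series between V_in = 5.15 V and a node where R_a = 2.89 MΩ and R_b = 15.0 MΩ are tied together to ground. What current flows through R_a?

Parallel bank: R_p = 1/(1/2.89 + 1/15.0) = 2.423 MΩ.
Node voltage V_A = V_in · R_p/(R_s + R_p) = 5.15 × 0.6744 = 3.473 V.
I(R_a) = V_A / R_a = 3.473/2.89 = 1.202 µA.

I ≈ 1.20 µA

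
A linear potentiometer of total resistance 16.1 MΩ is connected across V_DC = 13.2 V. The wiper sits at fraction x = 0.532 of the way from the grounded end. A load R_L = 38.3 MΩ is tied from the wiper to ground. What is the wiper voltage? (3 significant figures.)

V_out ≈ 6.36 V

The pot divides into 7.535 MΩ above the wiper and 8.565 MΩ below.
Lower segment in parallel with the load: 8.565 ‖ 38.3 = 7.000 MΩ.
V_out = 13.2 × 7.000/(7.535 + 7.000) = 6.357 V.
(Unloaded: V_out = x·V_DC = 7.02 V.)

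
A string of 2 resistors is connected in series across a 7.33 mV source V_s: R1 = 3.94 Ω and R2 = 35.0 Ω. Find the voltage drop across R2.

V ≈ 6.59 mV

Total series resistance ΣR = 3.94 + 35.0 = 38.94 Ω.
Voltage divider: V = V_s · (35.00 / 38.94) = 7.33 × 0.8988 = 6.588 mV.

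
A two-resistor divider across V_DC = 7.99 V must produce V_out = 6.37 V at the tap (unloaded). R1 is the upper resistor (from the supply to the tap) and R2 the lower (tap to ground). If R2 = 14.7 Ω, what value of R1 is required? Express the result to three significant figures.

R1 ≈ 3.74 Ω

Required fraction k = V_out/V_DC = 0.7972.
So R1 = R2 · (V_DC/V_out − 1) = 14.7 × (7.99/6.37 − 1) = 14.7 × 0.2543 = 3.738 Ω.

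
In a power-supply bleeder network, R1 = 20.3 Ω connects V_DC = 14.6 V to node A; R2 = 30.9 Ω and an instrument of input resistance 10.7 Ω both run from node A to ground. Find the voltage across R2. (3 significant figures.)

R2 ‖ R_L = (30.9 × 10.7)/(30.9 + 10.7) = 7.948 Ω.
Now apply the divider: V_out = 14.6 × 0.2814 = 4.108 V.

V_out ≈ 4.11 V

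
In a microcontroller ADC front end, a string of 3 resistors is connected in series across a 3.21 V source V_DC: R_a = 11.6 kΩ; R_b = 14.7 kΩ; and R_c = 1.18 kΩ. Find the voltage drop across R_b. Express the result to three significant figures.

Series total: ΣR = 11.6 + 14.7 + 1.18 = 27.48 kΩ.
Voltage divider: V = V_DC · (14.70 / 27.48) = 3.21 × 0.5349 = 1.717 V.

V ≈ 1.72 V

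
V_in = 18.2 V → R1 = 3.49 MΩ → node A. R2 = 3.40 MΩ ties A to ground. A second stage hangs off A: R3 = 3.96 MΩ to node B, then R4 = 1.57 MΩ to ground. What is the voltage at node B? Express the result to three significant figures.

V_B ≈ 1.94 V

Node A sees R2 in parallel with the series input of stage 2, R3 + R4 = 5.530 MΩ.
Effective lower resistance at A: R2 ‖ 5.530 = 2.105 MΩ.
First divider: V_A = V_in · 2.105/(3.49 + 2.105) = 6.848 V.
Then the unloaded second divider: V_B = V_A × R4/(R3+R4) = 6.848 × 0.2839 = 1.944 V.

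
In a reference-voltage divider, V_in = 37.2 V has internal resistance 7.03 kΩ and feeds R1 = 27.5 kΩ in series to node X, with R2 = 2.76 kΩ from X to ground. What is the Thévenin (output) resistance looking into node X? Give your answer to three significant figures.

R1' = 7.03 + 27.5 = 34.53 kΩ (source resistance + R1).
Zeroing V_in shorts the top of R1' to ground, so R_th = R1' ‖ R2 = 2.556 kΩ.

R_th ≈ 2.56 kΩ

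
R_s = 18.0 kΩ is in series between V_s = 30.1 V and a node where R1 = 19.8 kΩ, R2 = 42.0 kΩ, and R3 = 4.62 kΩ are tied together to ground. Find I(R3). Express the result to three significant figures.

Parallel bank: R_p = 1/(1/19.8 + 1/42.0 + 1/4.62) = 3.439 kΩ.
V_A = 30.1 × 3.439/21.44 = 4.829 V.
I(R3) = V_A / R3 = 4.829/4.62 = 1.045 mA.

I ≈ 1.05 mA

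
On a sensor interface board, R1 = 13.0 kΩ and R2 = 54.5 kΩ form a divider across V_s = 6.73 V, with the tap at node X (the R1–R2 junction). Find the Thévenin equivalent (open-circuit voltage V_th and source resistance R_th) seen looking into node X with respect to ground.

V_th ≈ 5.43 V, R_th ≈ 10.5 kΩ

Open-circuit (no load on X): V_th = V_s · R2/(R1 + R2) = 6.73 × 54.5/(13.00 + 54.5) = 5.434 V.
Zeroing V_s shorts the top of R1 to ground, so R_th = R1 ‖ R2 = 10.50 kΩ.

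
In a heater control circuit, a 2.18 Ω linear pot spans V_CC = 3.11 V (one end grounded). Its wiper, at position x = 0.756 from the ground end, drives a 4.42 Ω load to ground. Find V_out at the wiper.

V_out ≈ 2.16 V

The pot divides into 0.5319 Ω above the wiper and 1.648 Ω below.
(x·R_p) ‖ R_L = 1.200 Ω.
Then V_out = V_CC · 1.200/(0.5319 + 1.200) = 2.155 V.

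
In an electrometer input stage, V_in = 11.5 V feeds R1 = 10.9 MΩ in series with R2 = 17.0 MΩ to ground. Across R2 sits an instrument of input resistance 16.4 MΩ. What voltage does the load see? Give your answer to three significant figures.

The load sits in parallel with R2, giving an effective lower resistance R2' = R2·R_L/(R2+R_L) = 8.347 MΩ.
Now apply the divider: V_out = 11.5 × 0.4337 = 4.987 V.
(Unloaded it would be 7.01 V; the load pulls it down.)

V_out ≈ 4.99 V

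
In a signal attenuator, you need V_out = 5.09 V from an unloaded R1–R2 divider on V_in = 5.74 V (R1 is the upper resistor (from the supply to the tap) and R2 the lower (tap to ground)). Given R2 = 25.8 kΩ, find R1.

V_out/V_in = R2/(R1+R2) = 0.8868.
Rearranging, R1 = R2·(1−k)/k = 25.8 × 0.1277 = 3.295 kΩ.

R1 ≈ 3.29 kΩ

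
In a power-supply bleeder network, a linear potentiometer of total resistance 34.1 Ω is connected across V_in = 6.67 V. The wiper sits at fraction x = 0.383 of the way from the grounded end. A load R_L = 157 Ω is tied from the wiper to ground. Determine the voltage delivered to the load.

Lower segment x·R_p = 13.06 Ω; upper segment (1−x)·R_p = 21.04 Ω.
Lower segment in parallel with the load: 13.06 ‖ 157 = 12.06 Ω.
V_out = 6.67 × 12.06/(21.04 + 12.06) = 2.430 V.
(Unloaded: V_out = x·V_in = 2.55 V.)

V_out ≈ 2.43 V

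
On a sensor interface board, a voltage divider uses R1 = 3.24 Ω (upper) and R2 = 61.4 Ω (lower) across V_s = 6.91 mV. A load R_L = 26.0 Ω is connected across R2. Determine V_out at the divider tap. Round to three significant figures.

R2 ‖ R_L = (61.4 × 26.0)/(61.4 + 26.0) = 18.27 Ω.
Then V_out = V_s · R2'/(R1 + R2') = 6.91 × 18.27/21.51 = 5.869 mV.

V_out ≈ 5.87 mV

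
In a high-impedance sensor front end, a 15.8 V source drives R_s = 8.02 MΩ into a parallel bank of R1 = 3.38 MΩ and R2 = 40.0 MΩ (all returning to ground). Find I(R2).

Combine the parallel branches: R_p = (1/3.38 + 1/40.0)⁻¹ = 3.117 MΩ.
V_A by voltage divider: V_A = 15.8 × 3.117/(8.02 + 3.117) = 4.422 V.
I(R2) = V_A / R2 = 4.422/40.0 = 0.1105 µA.

I ≈ 0.111 µA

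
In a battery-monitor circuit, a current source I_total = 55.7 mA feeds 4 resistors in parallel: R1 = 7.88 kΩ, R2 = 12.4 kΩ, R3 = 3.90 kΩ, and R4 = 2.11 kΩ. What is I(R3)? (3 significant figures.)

ΣG = 1/7.88 + 1/12.4 + 1/3.90 + 1/2.11 = 0.9379.
R3 takes the fraction G_k/ΣG = 0.2564/0.9379 = 0.2734, so I = 55.7 × 0.2734 = 15.23 mA.

I ≈ 15.2 mA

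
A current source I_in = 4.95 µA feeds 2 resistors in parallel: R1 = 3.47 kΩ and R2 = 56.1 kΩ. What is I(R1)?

I ≈ 4.66 µA

For two parallel branches, I_k = I_in · (other R)/(sum of R).
I(R1) = 4.95 × 56.1/(3.47 + 56.1) = 4.95 × 0.9417 = 4.662 µA.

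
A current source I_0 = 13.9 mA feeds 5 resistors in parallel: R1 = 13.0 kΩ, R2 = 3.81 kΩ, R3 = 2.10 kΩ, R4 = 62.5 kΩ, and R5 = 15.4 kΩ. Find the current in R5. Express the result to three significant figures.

ΣG = 1/13.0 + 1/3.81 + 1/2.10 + 1/62.5 + 1/15.4 = 0.8965.
Current divider: I(R5) = I_0 · G_k/ΣG = 13.9 × (0.06494/0.8965) = 13.9 × 0.07243 = 1.007 mA.

I ≈ 1.01 mA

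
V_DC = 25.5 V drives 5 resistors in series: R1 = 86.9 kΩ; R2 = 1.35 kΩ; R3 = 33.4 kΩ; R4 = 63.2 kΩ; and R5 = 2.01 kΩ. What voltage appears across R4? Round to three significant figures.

V ≈ 8.62 V

Series total: ΣR = 86.9 + 1.35 + 33.4 + 63.2 + 2.01 = 186.9 kΩ.
V = V_DC · R/ΣR = 25.5 × 0.3382 = 8.625 V.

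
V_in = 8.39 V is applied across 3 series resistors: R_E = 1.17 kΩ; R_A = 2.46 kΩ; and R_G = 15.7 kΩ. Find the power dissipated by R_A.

P ≈ 0.463 mW

ΣR = 19.33 kΩ → I = 8.39/19.33 = 0.4340 mA.
P(R_A) = I²·R_A = (0.4340)² × 2.46 = 0.4634 mW.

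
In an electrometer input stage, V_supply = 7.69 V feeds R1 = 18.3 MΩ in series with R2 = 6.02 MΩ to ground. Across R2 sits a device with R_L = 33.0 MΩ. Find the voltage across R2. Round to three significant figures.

V_out ≈ 1.67 V

The load sits in parallel with R2, giving an effective lower resistance R2' = R2·R_L/(R2+R_L) = 5.091 MΩ.
Voltage divider with the loaded lower leg: V_out = 7.69 × 5.091/(18.3 + 5.091) = 7.69 × 0.2177 = 1.674 V.
(Unloaded it would be 1.90 V; the load pulls it down.)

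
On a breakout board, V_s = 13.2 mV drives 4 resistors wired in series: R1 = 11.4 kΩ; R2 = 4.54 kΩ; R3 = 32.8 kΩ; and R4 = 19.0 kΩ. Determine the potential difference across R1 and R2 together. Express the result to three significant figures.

ΣR = 11.4 + 4.54 + 32.8 + 19.0 = 67.74 kΩ.
R_{R1..R2} = 11.4 + 4.54 = 15.94 kΩ.
By the voltage-divider rule, V = 13.2 × 15.94/67.74 = 3.106 mV.

V ≈ 3.11 mV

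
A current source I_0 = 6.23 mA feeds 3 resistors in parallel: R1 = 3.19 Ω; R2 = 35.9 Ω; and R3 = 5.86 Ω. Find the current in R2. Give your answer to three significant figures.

Conductances: ΣG = 1/3.19 + 1/35.9 + 1/5.86 = 0.5120 (1/Ω).
Current divider: I(R2) = I_0 · G_k/ΣG = 6.23 × (0.02786/0.5120) = 6.23 × 0.05441 = 0.3390 mA.

I ≈ 0.339 mA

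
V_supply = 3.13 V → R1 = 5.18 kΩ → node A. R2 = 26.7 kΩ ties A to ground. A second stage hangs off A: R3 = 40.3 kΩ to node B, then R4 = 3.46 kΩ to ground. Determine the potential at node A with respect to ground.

Looking into the second stage from A: R3 + R4 = 43.76 kΩ appears in parallel with R2.
Effective lower resistance at A: R2 ‖ 43.76 = 16.58 kΩ.
So V_A = 3.13 × 0.7620 = 2.385 V.

V_A ≈ 2.38 V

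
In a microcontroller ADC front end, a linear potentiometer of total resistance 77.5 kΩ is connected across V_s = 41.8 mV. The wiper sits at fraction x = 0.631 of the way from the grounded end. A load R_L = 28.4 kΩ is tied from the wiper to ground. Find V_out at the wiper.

V_out ≈ 16.1 mV

The pot divides into 28.60 kΩ above the wiper and 48.90 kΩ below.
(x·R_p) ‖ R_L = 17.97 kΩ.
Then V_out = V_s · 17.97/(28.60 + 17.97) = 16.13 mV.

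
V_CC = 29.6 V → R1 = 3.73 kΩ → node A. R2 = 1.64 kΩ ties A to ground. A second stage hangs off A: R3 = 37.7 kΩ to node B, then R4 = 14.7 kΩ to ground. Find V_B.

The second stage (R3 + R4 = 52.40 kΩ) loads node A in parallel with R2.
R2 ‖ (R3+R4) = 1.590 kΩ.
V_A = 29.6 × 1.590/(3.73 + 1.590) = 8.848 V.
Then the unloaded second divider: V_B = V_A × R4/(R3+R4) = 8.848 × 0.2805 = 2.482 V.

V_B ≈ 2.48 V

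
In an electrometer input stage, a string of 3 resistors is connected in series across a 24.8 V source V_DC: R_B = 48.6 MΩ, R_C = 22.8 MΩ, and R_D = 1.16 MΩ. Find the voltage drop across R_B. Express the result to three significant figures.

V ≈ 16.6 V

ΣR = 48.6 + 22.8 + 1.16 = 72.56 MΩ.
Voltage divider: V = V_DC · (48.60 / 72.56) = 24.8 × 0.6698 = 16.61 V.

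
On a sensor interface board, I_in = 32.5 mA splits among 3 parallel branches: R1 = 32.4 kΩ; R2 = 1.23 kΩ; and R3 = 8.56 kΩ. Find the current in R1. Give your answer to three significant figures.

Total conductance ΣG = 1/32.4 + 1/1.23 + 1/8.56 = 0.9607 (units of 1/kΩ).
Current divider: I(R1) = I_in · G_k/ΣG = 32.5 × (0.03086/0.9607) = 32.5 × 0.03213 = 1.044 mA.

I ≈ 1.04 mA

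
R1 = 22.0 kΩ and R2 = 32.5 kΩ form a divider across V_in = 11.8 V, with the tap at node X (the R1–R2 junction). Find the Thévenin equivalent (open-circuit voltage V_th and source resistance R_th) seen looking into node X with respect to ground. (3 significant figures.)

V_th ≈ 7.04 V, R_th ≈ 13.1 kΩ

With X open, the divider is unloaded: V_th = 11.8 × 32.5/54.50 = 7.037 V.
With V_in suppressed (replaced by a short), R_th = R1 ‖ R2 = (22.00 × 32.5)/(22.00 + 32.5) = 13.12 kΩ.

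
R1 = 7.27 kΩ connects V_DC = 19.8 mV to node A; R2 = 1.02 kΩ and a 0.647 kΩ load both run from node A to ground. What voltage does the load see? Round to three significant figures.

The load sits in parallel with R2, giving an effective lower resistance R2' = R2·R_L/(R2+R_L) = 0.3959 kΩ.
Then V_out = V_DC · R2'/(R1 + R2') = 19.8 × 0.3959/7.666 = 1.023 mV.
(Unloaded it would be 2.44 mV; the load pulls it down.)

V_out ≈ 1.02 mV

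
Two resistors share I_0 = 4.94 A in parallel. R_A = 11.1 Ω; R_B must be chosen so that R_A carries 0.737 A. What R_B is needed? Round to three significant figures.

The fraction through R_A equals R_B/(R_A+R_B).
With f = 0.1492, R_B = R_A · f/(1−f) = 11.1 × 0.1754 = 1.946 Ω.

R_B ≈ 1.95 Ω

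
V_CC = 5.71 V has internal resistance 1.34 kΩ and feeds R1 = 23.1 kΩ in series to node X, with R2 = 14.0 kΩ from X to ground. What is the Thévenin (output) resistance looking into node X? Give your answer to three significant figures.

R1' = 1.34 + 23.1 = 24.44 kΩ (source resistance + R1).
With V_CC suppressed (replaced by a short), R_th = R1' ‖ R2 = (24.44 × 14.0)/(24.44 + 14.0) = 8.901 kΩ.

R_th ≈ 8.90 kΩ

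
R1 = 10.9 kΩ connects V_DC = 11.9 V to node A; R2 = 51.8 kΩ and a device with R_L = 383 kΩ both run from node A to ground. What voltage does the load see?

First combine the lower leg with the load: R2 ‖ R_L = 45.63 kΩ.
Then V_out = V_DC · R2'/(R1 + R2') = 11.9 × 45.63/56.53 = 9.605 V.
(Unloaded it would be 9.83 V; the load pulls it down.)

V_out ≈ 9.61 V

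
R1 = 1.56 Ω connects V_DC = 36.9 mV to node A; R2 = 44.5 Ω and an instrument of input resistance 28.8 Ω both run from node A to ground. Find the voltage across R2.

V_out ≈ 33.9 mV

First combine the lower leg with the load: R2 ‖ R_L = 17.48 Ω.
Now apply the divider: V_out = 36.9 × 0.9181 = 33.88 mV.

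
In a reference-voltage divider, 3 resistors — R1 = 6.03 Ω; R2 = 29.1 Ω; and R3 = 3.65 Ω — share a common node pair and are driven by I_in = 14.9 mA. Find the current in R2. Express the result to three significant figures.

ΣG = 1/6.03 + 1/29.1 + 1/3.65 = 0.4742.
R2 takes the fraction G_k/ΣG = 0.03436/0.4742 = 0.07247, so I = 14.9 × 0.07247 = 1.080 mA.

I ≈ 1.08 mA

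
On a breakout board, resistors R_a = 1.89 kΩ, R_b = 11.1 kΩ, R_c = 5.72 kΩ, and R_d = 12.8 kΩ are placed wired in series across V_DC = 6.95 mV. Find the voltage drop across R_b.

V ≈ 2.45 mV

Series total: ΣR = 1.89 + 11.1 + 5.72 + 12.8 = 31.51 kΩ.
Voltage divider: V = V_DC · (11.10 / 31.51) = 6.95 × 0.3523 = 2.448 mV.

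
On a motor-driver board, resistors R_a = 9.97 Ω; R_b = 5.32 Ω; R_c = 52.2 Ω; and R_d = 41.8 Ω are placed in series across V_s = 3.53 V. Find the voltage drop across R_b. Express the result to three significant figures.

V ≈ 0.172 V

Total series resistance ΣR = 9.97 + 5.32 + 52.2 + 41.8 = 109.3 Ω.
V = V_s · R/ΣR = 3.53 × 0.04868 = 0.1718 V.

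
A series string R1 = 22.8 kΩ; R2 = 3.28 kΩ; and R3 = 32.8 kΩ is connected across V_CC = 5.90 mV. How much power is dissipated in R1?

The common current is I = 5.90/58.88 = 0.1002 µA.
P = I²R = 0.01004 × 22.8 = 0.2289 nW.

P ≈ 0.229 nW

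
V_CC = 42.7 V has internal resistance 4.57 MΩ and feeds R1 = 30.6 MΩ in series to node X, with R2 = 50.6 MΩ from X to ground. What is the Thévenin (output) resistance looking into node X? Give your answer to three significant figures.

R1' = 4.57 + 30.6 = 35.17 MΩ (source resistance + R1).
Zeroing V_CC shorts the top of R1' to ground, so R_th = R1' ‖ R2 = 20.75 MΩ.

R_th ≈ 20.7 MΩ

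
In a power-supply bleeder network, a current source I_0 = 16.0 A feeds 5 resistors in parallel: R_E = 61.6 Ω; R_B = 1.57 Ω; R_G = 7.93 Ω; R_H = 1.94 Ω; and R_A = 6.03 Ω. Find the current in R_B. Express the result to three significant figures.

I ≈ 6.98 A

Total conductance ΣG = 1/61.6 + 1/1.57 + 1/7.93 + 1/1.94 + 1/6.03 = 1.461 (units of 1/Ω).
By the current-divider rule, I = I_0 · G_k/ΣG = 16.0 × 0.4361 = 6.977 A.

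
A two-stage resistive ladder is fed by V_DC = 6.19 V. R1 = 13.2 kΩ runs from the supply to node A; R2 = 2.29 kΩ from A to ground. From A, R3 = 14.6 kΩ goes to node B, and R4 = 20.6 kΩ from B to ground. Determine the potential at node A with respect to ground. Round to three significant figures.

V_A ≈ 0.867 V

Looking into the second stage from A: R3 + R4 = 35.20 kΩ appears in parallel with R2.
R2 ‖ (R3+R4) = 2.150 kΩ.
First divider: V_A = V_DC · 2.150/(13.2 + 2.150) = 0.8670 V.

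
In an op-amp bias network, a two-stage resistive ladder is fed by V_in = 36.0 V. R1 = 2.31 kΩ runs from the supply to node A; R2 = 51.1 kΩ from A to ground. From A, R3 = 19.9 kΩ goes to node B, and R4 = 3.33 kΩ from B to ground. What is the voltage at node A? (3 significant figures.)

V_A ≈ 31.5 V

Node A sees R2 in parallel with the series input of stage 2, R3 + R4 = 23.23 kΩ.
Effective lower resistance at A: R2 ‖ 23.23 = 15.97 kΩ.
First divider: V_A = V_in · 15.97/(2.31 + 15.97) = 31.45 V.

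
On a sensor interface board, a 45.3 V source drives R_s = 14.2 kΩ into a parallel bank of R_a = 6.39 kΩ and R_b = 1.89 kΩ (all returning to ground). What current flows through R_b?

I ≈ 2.23 mA

Combine the parallel branches: R_p = (1/6.39 + 1/1.89)⁻¹ = 1.459 kΩ.
Node voltage V_A = V_in · R_p/(R_s + R_p) = 45.3 × 0.09315 = 4.220 V.
I(R_b) = V_A / R_b = 4.220/1.89 = 2.233 mA.
(Check via current divider: I_total = 2.893 mA; share G_k/ΣG = 0.7717 → same result.)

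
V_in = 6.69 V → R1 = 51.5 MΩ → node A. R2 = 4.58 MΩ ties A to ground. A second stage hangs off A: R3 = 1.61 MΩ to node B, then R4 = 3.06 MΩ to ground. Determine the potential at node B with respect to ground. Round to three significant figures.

V_B ≈ 0.188 V

Node A sees R2 in parallel with the series input of stage 2, R3 + R4 = 4.670 MΩ.
R2 ‖ (R3+R4) = 2.312 MΩ.
So V_A = 6.69 × 0.04297 = 0.2875 V.
Stage 2 is unloaded, so V_B = V_A · R4/(R3+R4) = 0.2875 × 3.06/4.670 = 0.1884 V.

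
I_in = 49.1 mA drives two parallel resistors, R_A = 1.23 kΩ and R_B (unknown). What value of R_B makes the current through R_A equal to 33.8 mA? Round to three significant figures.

Two-branch current divider: I_A = I_in · R_B/(R_A + R_B).
With f = 0.6884, R_B = R_A · f/(1−f) = 1.23 × 2.209 = 2.717 kΩ.

R_B ≈ 2.72 kΩ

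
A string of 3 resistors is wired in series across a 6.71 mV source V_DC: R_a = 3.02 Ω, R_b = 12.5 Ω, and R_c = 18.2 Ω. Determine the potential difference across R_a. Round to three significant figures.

ΣR = 3.02 + 12.5 + 18.2 = 33.72 Ω.
By the voltage-divider rule, V = 6.71 × 3.020/33.72 = 0.6010 mV.

V ≈ 0.601 mV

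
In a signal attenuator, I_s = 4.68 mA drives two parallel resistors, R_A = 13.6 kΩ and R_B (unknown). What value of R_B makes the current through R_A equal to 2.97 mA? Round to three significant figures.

R_B ≈ 23.6 kΩ

Two-branch current divider: I_A = I_s · R_B/(R_A + R_B).
With f = 0.6346, R_B = R_A · f/(1−f) = 13.6 × 1.737 = 23.62 kΩ.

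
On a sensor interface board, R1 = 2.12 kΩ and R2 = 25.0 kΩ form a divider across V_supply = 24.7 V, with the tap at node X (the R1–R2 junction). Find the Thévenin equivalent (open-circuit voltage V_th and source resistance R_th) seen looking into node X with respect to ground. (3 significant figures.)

V_th ≈ 22.8 V, R_th ≈ 1.95 kΩ

Open-circuit (no load on X): V_th = V_supply · R2/(R1 + R2) = 24.7 × 25.0/(2.120 + 25.0) = 22.77 V.
With V_supply suppressed (replaced by a short), R_th = R1 ‖ R2 = (2.120 × 25.0)/(2.120 + 25.0) = 1.954 kΩ.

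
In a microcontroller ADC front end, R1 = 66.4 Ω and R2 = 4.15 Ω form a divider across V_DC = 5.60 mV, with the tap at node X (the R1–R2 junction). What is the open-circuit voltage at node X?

V_th ≈ 0.329 mV

V_th is the unloaded tap voltage: V_DC · R2/(R1+R2) = 5.60 × 0.05882 = 0.3294 mV.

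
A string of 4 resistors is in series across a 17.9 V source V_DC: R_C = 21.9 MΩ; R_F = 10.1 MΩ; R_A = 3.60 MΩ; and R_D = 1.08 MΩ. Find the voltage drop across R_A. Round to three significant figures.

Total series resistance ΣR = 21.9 + 10.1 + 3.60 + 1.08 = 36.68 MΩ.
V = V_DC · R/ΣR = 17.9 × 0.09815 = 1.757 V.

V ≈ 1.76 V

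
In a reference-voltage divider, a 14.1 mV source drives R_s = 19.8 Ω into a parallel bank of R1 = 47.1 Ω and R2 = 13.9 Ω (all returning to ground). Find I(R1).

I ≈ 0.105 mA

Combine the parallel branches: R_p = (1/47.1 + 1/13.9)⁻¹ = 10.73 Ω.
V_A by voltage divider: V_A = 14.1 × 10.73/(19.8 + 10.73) = 4.956 mV.
I(R1) = V_A / R1 = 4.956/47.1 = 0.1052 mA.
(Equivalently: I_total = 0.4618 mA, then current-divider fraction G_k/ΣG = 0.2279.)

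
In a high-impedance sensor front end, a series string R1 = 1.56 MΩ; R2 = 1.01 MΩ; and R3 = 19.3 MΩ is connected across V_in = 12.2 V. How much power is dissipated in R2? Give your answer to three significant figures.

Series current I = V_in/ΣR = 12.2/21.87 = 0.5578 µA.
V(R2) = I·R = 0.5634 V; P = V·I = 0.5634 × 0.5578 = 0.3143 µW.

P ≈ 0.314 µW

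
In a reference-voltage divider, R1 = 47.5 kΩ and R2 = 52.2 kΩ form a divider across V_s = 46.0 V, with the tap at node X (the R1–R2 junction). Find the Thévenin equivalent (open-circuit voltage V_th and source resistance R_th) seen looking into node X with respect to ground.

V_th is the unloaded tap voltage: V_s · R2/(R1+R2) = 46.0 × 0.5236 = 24.08 V.
Zeroing V_s shorts the top of R1 to ground, so R_th = R1 ‖ R2 = 24.87 kΩ.

V_th ≈ 24.1 V, R_th ≈ 24.9 kΩ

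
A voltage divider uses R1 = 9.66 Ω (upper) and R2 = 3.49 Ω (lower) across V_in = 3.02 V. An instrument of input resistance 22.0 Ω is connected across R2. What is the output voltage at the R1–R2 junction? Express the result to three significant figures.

R2 ‖ R_L = (3.49 × 22.0)/(3.49 + 22.0) = 3.012 Ω.
Now apply the divider: V_out = 3.02 × 0.2377 = 0.7179 V.
(Unloaded it would be 0.802 V; the load pulls it down.)

V_out ≈ 0.718 V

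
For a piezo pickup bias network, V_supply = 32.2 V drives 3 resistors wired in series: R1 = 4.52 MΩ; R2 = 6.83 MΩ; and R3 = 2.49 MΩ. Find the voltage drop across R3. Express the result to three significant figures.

V ≈ 5.79 V

ΣR = 4.52 + 6.83 + 2.49 = 13.84 MΩ.
Voltage divider: V = V_supply · (2.490 / 13.84) = 32.2 × 0.1799 = 5.793 V.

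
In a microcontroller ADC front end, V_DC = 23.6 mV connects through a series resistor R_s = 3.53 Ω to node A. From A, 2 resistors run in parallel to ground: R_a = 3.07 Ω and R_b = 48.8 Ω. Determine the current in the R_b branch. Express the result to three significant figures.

I ≈ 0.218 mA

Combine the parallel branches: R_p = (1/3.07 + 1/48.8)⁻¹ = 2.888 Ω.
V_A = 23.6 × 2.888/6.418 = 10.62 mV.
Branch current I = V_A/R_b = 10.62/48.8 = 0.2176 mA.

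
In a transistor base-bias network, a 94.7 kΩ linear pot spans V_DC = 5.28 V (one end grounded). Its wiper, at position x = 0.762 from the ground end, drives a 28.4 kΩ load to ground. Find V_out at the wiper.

V_out ≈ 2.51 V

Lower segment x·R_p = 72.16 kΩ; upper segment (1−x)·R_p = 22.54 kΩ.
(x·R_p) ‖ R_L = 20.38 kΩ.
V_out = 5.28 × 20.38/(22.54 + 20.38) = 2.507 V.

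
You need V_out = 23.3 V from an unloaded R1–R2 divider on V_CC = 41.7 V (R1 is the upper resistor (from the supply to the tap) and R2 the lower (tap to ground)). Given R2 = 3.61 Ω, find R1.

V_out/V_CC = R2/(R1+R2) = 0.5588.
R1 = R2·(1/k − 1) = 3.61 × 0.7897 = 2.851 Ω.

R1 ≈ 2.85 Ω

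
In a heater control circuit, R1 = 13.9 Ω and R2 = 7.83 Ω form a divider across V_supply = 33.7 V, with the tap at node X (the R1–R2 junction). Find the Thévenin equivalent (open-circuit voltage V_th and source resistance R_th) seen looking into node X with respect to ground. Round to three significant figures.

V_th ≈ 12.1 V, R_th ≈ 5.01 Ω

With X open, the divider is unloaded: V_th = 33.7 × 7.83/21.73 = 12.14 V.
Zeroing V_supply shorts the top of R1 to ground, so R_th = R1 ‖ R2 = 5.009 Ω.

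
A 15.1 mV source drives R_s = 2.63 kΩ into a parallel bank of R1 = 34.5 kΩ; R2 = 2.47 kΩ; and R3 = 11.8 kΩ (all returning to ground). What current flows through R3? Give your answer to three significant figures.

Parallel bank: R_p = 1/(1/34.5 + 1/2.47 + 1/11.8) = 1.928 kΩ.
V_A by voltage divider: V_A = 15.1 × 1.928/(2.63 + 1.928) = 6.388 mV.
I(R3) = V_A / R3 = 6.388/11.8 = 0.5413 µA.

I ≈ 0.541 µA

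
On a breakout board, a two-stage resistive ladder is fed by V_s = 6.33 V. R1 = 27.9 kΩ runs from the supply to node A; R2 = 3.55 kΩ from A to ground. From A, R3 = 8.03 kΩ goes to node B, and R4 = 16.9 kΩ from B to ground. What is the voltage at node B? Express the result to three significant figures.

V_B ≈ 0.430 V

Node A sees R2 in parallel with the series input of stage 2, R3 + R4 = 24.93 kΩ.
R2 ‖ (R3+R4) = 3.107 kΩ.
First divider: V_A = V_s · 3.107/(27.9 + 3.107) = 0.6344 V.
Stage 2 is unloaded, so V_B = V_A · R4/(R3+R4) = 0.6344 × 16.9/24.93 = 0.4300 V.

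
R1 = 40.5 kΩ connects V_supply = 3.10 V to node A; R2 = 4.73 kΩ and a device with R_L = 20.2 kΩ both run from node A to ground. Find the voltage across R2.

First combine the lower leg with the load: R2 ‖ R_L = 3.833 kΩ.
Voltage divider with the loaded lower leg: V_out = 3.10 × 3.833/(40.5 + 3.833) = 3.10 × 0.08645 = 0.2680 V.

V_out ≈ 0.268 V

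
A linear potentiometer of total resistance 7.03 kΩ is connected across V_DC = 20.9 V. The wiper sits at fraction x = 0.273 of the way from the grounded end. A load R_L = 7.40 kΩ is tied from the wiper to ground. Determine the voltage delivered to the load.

Split the track: R_lower = x·R_p = 1.919 kΩ, R_upper = (1−x)·R_p = 5.111 kΩ.
R_L loads the lower segment: effective lower R = 1.524 kΩ.
Loaded-divider output: V_out = 20.9 × 0.2297 = 4.801 V.

V_out ≈ 4.80 V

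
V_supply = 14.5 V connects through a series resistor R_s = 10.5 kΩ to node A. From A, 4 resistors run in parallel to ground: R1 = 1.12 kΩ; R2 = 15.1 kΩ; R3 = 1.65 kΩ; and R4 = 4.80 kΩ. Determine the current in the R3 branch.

I ≈ 0.448 mA

Equivalent of the parallel group: R_p = 0.5639 kΩ.
V_A = 14.5 × 0.5639/11.06 = 0.7390 V.
I(R3) = V_A / R3 = 0.7390/1.65 = 0.4479 mA.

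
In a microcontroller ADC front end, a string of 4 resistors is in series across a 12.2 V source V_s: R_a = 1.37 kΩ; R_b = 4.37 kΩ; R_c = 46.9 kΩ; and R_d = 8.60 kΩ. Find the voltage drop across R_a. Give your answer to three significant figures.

ΣR = 1.37 + 4.37 + 46.9 + 8.60 = 61.24 kΩ.
V = V_s · R/ΣR = 12.2 × 0.02237 = 0.2729 V.

V ≈ 0.273 V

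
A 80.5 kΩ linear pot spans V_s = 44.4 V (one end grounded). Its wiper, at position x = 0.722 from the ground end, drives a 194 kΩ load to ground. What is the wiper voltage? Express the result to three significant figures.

Lower segment x·R_p = 58.12 kΩ; upper segment (1−x)·R_p = 22.38 kΩ.
Lower segment in parallel with the load: 58.12 ‖ 194 = 44.72 kΩ.
Loaded-divider output: V_out = 44.4 × 0.6665 = 29.59 V.
(Unloaded: V_out = x·V_s = 32.1 V.)

V_out ≈ 29.6 V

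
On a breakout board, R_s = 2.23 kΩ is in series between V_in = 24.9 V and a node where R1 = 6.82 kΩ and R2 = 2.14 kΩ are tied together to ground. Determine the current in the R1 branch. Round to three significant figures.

Combine the parallel branches: R_p = (1/6.82 + 1/2.14)⁻¹ = 1.629 kΩ.
Node voltage V_A = V_in · R_p/(R_s + R_p) = 24.9 × 0.4221 = 10.51 V.
I(R1) = V_A / R1 = 10.51/6.82 = 1.541 mA.

I ≈ 1.54 mA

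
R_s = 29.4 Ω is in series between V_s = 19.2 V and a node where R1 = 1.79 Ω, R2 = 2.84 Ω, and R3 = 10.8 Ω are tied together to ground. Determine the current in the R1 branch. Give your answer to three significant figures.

I ≈ 0.352 A

Combine the parallel branches: R_p = (1/1.79 + 1/2.84 + 1/10.8)⁻¹ = 0.9966 Ω.
Node voltage V_A = V_s · R_p/(R_s + R_p) = 19.2 × 0.03279 = 0.6295 V.
I(R1) = V_A / R1 = 0.6295/1.79 = 0.3517 A.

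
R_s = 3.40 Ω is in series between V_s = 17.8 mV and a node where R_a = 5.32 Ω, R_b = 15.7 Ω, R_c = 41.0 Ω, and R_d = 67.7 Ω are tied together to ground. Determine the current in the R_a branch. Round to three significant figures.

Combine the parallel branches: R_p = (1/5.32 + 1/15.7 + 1/41.0 + 1/67.7)⁻¹ = 3.438 Ω.
V_A = 17.8 × 3.438/6.838 = 8.950 mV.
Branch current I = V_A/R_a = 8.950/5.32 = 1.682 mA.
(Equivalently: I_total = 2.603 mA, then current-divider fraction G_k/ΣG = 0.6463.)

I ≈ 1.68 mA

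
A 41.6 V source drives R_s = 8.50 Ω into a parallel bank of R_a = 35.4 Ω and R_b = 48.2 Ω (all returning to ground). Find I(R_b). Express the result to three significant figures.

Equivalent of the parallel group: R_p = 20.41 Ω.
V_A = 41.6 × 20.41/28.91 = 29.37 V.
Branch current I = V_A/R_b = 29.37/48.2 = 0.6093 A.
(Check via current divider: I_total = 1.439 A; share G_k/ΣG = 0.4234 → same result.)

I ≈ 0.609 A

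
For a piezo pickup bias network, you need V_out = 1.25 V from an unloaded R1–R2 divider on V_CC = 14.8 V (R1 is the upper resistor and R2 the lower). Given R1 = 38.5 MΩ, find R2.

Required fraction k = V_out/V_CC = 0.08446.
So R2 = R1 · V_out/(V_CC − V_out) = 38.5 × 1.25/(14.8 − 1.25) = 38.5 × 0.09225 = 3.552 MΩ.

R2 ≈ 3.55 MΩ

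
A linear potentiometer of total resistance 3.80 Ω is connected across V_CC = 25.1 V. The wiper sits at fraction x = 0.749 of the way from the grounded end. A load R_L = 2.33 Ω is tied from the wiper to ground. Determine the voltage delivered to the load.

V_out ≈ 14.4 V

The pot divides into 0.9538 Ω above the wiper and 2.846 Ω below.
Lower segment in parallel with the load: 2.846 ‖ 2.33 = 1.281 Ω.
V_out = 25.1 × 1.281/(0.9538 + 1.281) = 14.39 V.
(Unloaded: V_out = x·V_CC = 18.8 V.)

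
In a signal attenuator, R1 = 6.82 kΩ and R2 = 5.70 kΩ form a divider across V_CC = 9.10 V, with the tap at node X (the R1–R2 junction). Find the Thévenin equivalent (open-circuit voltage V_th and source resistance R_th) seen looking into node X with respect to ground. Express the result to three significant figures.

V_th ≈ 4.14 V, R_th ≈ 3.10 kΩ

V_th is the unloaded tap voltage: V_CC · R2/(R1+R2) = 9.10 × 0.4553 = 4.143 V.
Looking into X with the source shorted: R_th = R1·R2/(R1+R2) = 6.820 × 5.70/12.52 = 3.105 kΩ.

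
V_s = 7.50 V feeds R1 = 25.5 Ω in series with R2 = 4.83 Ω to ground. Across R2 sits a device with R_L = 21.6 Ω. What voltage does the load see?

First combine the lower leg with the load: R2 ‖ R_L = 3.947 Ω.
Voltage divider with the loaded lower leg: V_out = 7.50 × 3.947/(25.5 + 3.947) = 7.50 × 0.1340 = 1.005 V.
(Unloaded it would be 1.19 V; the load pulls it down.)

V_out ≈ 1.01 V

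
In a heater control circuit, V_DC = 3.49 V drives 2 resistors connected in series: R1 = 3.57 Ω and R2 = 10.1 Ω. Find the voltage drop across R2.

Series total: ΣR = 3.57 + 10.1 = 13.67 Ω.
Voltage divider: V = V_DC · (10.10 / 13.67) = 3.49 × 0.7388 = 2.579 V.

V ≈ 2.58 V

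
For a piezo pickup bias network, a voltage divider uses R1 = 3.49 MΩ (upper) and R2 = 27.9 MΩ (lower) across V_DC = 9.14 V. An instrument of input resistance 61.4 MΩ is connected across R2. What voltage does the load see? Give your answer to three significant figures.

R2 ‖ R_L = (27.9 × 61.4)/(27.9 + 61.4) = 19.18 MΩ.
Voltage divider with the loaded lower leg: V_out = 9.14 × 19.18/(3.49 + 19.18) = 9.14 × 0.8461 = 7.733 V.
(Unloaded it would be 8.12 V; the load pulls it down.)

V_out ≈ 7.73 V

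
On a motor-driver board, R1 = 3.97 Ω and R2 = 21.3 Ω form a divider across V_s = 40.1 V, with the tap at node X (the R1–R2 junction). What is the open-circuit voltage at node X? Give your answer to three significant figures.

V_th ≈ 33.8 V

With X open, the divider is unloaded: V_th = 40.1 × 21.3/25.27 = 33.80 V.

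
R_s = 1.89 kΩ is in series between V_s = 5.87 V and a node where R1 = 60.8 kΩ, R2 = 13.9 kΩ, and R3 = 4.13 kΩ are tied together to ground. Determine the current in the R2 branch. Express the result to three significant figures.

Equivalent of the parallel group: R_p = 3.026 kΩ.
Node voltage V_A = V_s · R_p/(R_s + R_p) = 5.87 × 0.6155 = 3.613 V.
I(R2) = V_A / R2 = 3.613/13.9 = 0.2599 mA.

I ≈ 0.260 mA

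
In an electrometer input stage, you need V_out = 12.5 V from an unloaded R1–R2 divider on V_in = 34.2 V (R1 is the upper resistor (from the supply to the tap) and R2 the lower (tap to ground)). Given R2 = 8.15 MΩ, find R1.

R1 ≈ 14.1 MΩ

Required fraction k = V_out/V_in = 0.3655.
So R1 = R2 · (V_in/V_out − 1) = 8.15 × (34.2/12.5 − 1) = 8.15 × 1.736 = 14.15 MΩ.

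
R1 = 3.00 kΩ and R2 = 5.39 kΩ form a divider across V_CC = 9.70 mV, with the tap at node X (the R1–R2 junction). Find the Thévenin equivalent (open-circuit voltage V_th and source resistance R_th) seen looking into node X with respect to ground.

V_th ≈ 6.23 mV, R_th ≈ 1.93 kΩ

Open-circuit (no load on X): V_th = V_CC · R2/(R1 + R2) = 9.70 × 5.39/(3.000 + 5.39) = 6.232 mV.
With V_CC suppressed (replaced by a short), R_th = R1 ‖ R2 = (3.000 × 5.39)/(3.000 + 5.39) = 1.927 kΩ.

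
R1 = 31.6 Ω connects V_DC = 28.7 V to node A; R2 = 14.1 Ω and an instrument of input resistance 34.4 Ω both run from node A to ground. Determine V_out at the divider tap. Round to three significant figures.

V_out ≈ 6.90 V

First combine the lower leg with the load: R2 ‖ R_L = 10.00 Ω.
Now apply the divider: V_out = 28.7 × 0.2404 = 6.899 V.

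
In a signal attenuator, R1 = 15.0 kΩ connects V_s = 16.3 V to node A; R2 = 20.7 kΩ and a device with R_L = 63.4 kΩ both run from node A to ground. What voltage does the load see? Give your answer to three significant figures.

V_out ≈ 8.31 V

The load sits in parallel with R2, giving an effective lower resistance R2' = R2·R_L/(R2+R_L) = 15.60 kΩ.
Voltage divider with the loaded lower leg: V_out = 16.3 × 15.60/(15.0 + 15.60) = 16.3 × 0.5099 = 8.311 V.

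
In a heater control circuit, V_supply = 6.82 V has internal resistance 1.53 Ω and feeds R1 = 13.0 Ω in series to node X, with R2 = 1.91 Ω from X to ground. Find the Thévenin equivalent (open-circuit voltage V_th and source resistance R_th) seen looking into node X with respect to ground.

V_th ≈ 0.792 V, R_th ≈ 1.69 Ω

R1' = 1.53 + 13.0 = 14.53 Ω (source resistance + R1).
With X open, the divider is unloaded: V_th = 6.82 × 1.91/16.44 = 0.7923 V.
Looking into X with the source shorted: R_th = R1'·R2/(R1'+R2) = 14.53 × 1.91/16.44 = 1.688 Ω.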